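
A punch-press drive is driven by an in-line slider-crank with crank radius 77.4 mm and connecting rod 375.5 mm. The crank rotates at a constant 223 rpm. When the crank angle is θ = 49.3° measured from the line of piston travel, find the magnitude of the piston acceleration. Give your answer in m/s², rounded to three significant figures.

ω = 2π·223/60 = 23.35 rad/s
x(θ) = r cosθ + √(L² − r² sin²θ); with ω constant, a = ω²·d²x/dθ².
d²x/dθ² = −r cosθ − r²(cos2θ)/√u − r⁴ sin²2θ/(4u^{3/2}),  u = L² − r² sin²θ = 0.137557 m².
Substituting r = 0.0774 m, L = 0.3755 m, θ = 49.3°: d²x/dθ² = -0.048229 m.
a = ω²·d²x/dθ² = (23.35)²·(-0.048229) = -26.301 m/s²;  |a| = 26.301 m/s².

26.3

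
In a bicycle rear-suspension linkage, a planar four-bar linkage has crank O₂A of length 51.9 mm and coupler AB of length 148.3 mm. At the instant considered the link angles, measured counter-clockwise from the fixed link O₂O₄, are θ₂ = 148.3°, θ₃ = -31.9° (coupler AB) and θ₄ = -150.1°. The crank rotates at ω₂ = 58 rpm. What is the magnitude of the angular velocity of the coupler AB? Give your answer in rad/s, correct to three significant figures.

ω₂ = 6.074 rad/s (from 58 rpm).
Differentiating the loop-closure r₂e^{iθ₂}+r₃e^{iθ₃}=r₁+r₄e^{iθ₄} gives r₂ω₂e^{iθ₂}+r₃ω₃e^{iθ₃}=r₄ω₄e^{iθ₄}.
Eliminating the other unknown: ω₃ = r₂ω₂ sin(θ₄−θ₂) / [r₃ sin(θ₃−θ₄)].
Numerator sine = +0.87965; denominator sine = +0.88130.
Result = 0.0519·6.074·(+0.87965) / (0.1483·(+0.88130)) = +2.1216 rad/s; magnitude 2.1216 rad/s.

2.12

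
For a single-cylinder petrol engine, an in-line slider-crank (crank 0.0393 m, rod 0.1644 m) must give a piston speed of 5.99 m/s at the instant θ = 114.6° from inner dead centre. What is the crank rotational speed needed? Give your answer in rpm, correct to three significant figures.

1780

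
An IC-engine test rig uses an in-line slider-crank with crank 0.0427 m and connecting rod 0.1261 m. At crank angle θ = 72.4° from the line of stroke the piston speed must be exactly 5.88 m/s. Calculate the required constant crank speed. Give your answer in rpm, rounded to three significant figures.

1240

For an in-line slider-crank, |v_piston| = rω|sinθ|·[1 + r cosθ/√(L² − r² sin²θ)].
With r = 0.0427 m, L = 0.1261 m, θ = 72.4°: the bracketed kinematic factor |dx/dθ| = 0.045104 m.
ω = v/|dx/dθ| = 5.88/0.045104 = 130.36 rad/s.
N = 60ω/(2π) = 1244.9 rpm.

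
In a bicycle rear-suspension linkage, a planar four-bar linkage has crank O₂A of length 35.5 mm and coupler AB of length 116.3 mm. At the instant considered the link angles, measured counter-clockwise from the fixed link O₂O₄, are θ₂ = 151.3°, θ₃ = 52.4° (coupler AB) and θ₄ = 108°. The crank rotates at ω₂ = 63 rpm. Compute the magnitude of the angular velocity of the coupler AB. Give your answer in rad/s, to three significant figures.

ω₂ = 6.597 rad/s (from 63 rpm).
Differentiating the loop-closure r₂e^{iθ₂}+r₃e^{iθ₃}=r₁+r₄e^{iθ₄} gives r₂ω₂e^{iθ₂}+r₃ω₃e^{iθ₃}=r₄ω₄e^{iθ₄}.
Eliminating the other unknown: ω₃ = r₂ω₂ sin(θ₄−θ₂) / [r₃ sin(θ₃−θ₄)].
Numerator sine = -0.68582; denominator sine = -0.82511.
Result = 0.0355·6.597·(-0.68582) / (0.1163·(-0.82511)) = +1.6738 rad/s; magnitude 1.6738 rad/s.

1.67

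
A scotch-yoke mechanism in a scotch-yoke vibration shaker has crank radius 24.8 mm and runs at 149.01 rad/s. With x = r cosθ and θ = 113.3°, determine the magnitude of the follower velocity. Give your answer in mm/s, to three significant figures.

ω = 149 rad/s
x = r cosθ ⇒ ẋ = −rω sinθ.
|v| = rω|sinθ| = 0.0248·149·|sin 113.3°| = 3.3941 m/s = 3394.1 mm/s.

3390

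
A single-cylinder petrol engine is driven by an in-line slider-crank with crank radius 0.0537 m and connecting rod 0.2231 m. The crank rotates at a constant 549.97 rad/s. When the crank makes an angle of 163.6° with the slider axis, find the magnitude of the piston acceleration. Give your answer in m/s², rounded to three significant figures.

ω = 550 rad/s
x(θ) = r cosθ + √(L² − r² sin²θ); with ω constant, a = ω²·d²x/dθ².
d²x/dθ² = −r cosθ − r²(cos2θ)/√u − r⁴ sin²2θ/(4u^{3/2}),  u = L² − r² sin²θ = 0.0495437 m².
Substituting r = 0.0537 m, L = 0.2231 m, θ = 163.6°: d²x/dθ² = +0.04057 m.
a = ω²·d²x/dθ² = (550)²·(+0.04057) = +12271 m/s²;  |a| = 12271 m/s².

12300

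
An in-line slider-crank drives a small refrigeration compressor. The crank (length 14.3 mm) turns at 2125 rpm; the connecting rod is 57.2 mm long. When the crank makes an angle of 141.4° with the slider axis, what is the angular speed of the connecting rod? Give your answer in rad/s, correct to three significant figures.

44.0

ω = 222.5 rad/s (converted from 2125 rpm).
The rod makes angle φ with the slider axis where L sinφ = r sinθ; differentiating, L cosφ·φ̇ = r ω cosθ.
L cosφ = √(L² − r² sin²θ) = 0.0565 m.
|ω_rod| = r ω |cosθ| / √(L² − r² sin²θ) = 0.0143·222.5·0.78152/0.0565 = 44.017 rad/s.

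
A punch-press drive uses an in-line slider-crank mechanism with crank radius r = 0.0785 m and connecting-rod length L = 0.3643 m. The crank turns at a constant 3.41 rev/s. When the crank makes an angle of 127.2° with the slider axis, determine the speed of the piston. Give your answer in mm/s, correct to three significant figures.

ω = 2π·3.41 = 21.43 rad/s
For an in-line slider-crank, x = r cosθ + √(L² − r² sin²θ), so v = −rω sinθ·[1 + r cosθ/√(L² − r² sin²θ)].
With r = 0.0785 m, L = 0.3643 m, θ = 127.2°: √(L² − r² sin²θ) = 0.35889 m.
v = −0.0785·21.43·0.79653·[1 + 0.0785·-0.60460/0.35889] = -1.1625 m/s.
|v| = 1.1625 m/s = 1162.5 mm/s.

1160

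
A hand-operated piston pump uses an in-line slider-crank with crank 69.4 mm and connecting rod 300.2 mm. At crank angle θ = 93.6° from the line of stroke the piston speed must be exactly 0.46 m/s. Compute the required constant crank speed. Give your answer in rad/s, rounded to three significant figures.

6.74

For an in-line slider-crank, |v_piston| = rω|sinθ|·[1 + r cosθ/√(L² − r² sin²θ)].
With r = 0.0694 m, L = 0.3002 m, θ = 93.6°: the bracketed kinematic factor |dx/dθ| = 0.06823 m.
ω = v/|dx/dθ| = 0.46/0.06823 = 6.7419 rad/s.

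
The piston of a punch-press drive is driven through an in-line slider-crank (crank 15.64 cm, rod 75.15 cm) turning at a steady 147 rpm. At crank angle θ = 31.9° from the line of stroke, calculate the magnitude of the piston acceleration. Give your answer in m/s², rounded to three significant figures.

ω = 2π·147/60 = 15.39 rad/s
x(θ) = r cosθ + √(L² − r² sin²θ); with ω constant, a = ω²·d²x/dθ².
d²x/dθ² = −r cosθ − r²(cos2θ)/√u − r⁴ sin²2θ/(4u^{3/2}),  u = L² − r² sin²θ = 0.557922 m².
Substituting r = 0.1564 m, L = 0.7515 m, θ = 31.9°: d²x/dθ² = -0.14753 m.
a = ω²·d²x/dθ² = (15.39)²·(-0.14753) = -34.959 m/s²;  |a| = 34.959 m/s².

35.0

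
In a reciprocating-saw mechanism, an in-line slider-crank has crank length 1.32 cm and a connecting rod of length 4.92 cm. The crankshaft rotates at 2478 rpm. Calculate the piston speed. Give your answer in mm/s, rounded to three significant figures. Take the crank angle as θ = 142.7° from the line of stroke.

1630

ω = 2π·2478/60 = 259.5 rad/s
For an in-line slider-crank, x = r cosθ + √(L² − r² sin²θ), so v = −rω sinθ·[1 + r cosθ/√(L² − r² sin²θ)].
With r = 0.0132 m, L = 0.0492 m, θ = 142.7°: √(L² − r² sin²θ) = 0.048545 m.
v = −0.0132·259.5·0.60599·[1 + 0.0132·-0.79547/0.048545] = -1.6267 m/s.
|v| = 1.6267 m/s = 1626.7 mm/s.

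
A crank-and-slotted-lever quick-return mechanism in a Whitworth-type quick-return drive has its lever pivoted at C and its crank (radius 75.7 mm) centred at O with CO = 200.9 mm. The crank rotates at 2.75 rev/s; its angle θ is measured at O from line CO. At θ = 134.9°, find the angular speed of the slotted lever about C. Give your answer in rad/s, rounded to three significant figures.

ω = 17.28 rad/s (from 2.75 rev/s).
Crank pin A relative to C: A = (d + r cosθ, r sinθ); lever angle φ = atan2(r sinθ, d + r cosθ).
Differentiating tanφ: φ̇ = rω(d cosθ + r)/(d² + r² + 2dr cosθ).
d² + r² + 2dr cosθ = |CA|² = 0.0246213 m²;  d cosθ + r = -0.06611 m.
|ω_lever| = |0.0757·17.28·-0.06611| / 0.0246213 = 3.5121 rad/s.

3.51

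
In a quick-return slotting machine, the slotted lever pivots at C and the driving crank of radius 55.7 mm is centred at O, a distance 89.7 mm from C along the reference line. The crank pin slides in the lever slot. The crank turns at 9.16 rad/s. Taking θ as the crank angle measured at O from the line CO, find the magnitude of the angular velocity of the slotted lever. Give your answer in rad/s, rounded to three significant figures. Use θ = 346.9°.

3.50

ω = 9.16 rad/s
Crank pin A relative to C: A = (d + r cosθ, r sinθ); lever angle φ = atan2(r sinθ, d + r cosθ).
Differentiating tanφ: φ̇ = rω(d cosθ + r)/(d² + r² + 2dr cosθ).
d² + r² + 2dr cosθ = |CA|² = 0.0208811 m²;  d cosθ + r = +0.14307 m.
|ω_lever| = |0.0557·9.16·+0.14307| / 0.0208811 = 3.4957 rad/s.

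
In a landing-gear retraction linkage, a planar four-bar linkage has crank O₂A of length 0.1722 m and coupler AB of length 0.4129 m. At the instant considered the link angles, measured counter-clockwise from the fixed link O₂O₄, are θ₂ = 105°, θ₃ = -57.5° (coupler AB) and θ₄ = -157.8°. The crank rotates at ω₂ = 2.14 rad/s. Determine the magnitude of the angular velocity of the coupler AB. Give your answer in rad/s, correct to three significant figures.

ω₂ = 2.14 rad/s
Differentiating the loop-closure r₂e^{iθ₂}+r₃e^{iθ₃}=r₁+r₄e^{iθ₄} gives r₂ω₂e^{iθ₂}+r₃ω₃e^{iθ₃}=r₄ω₄e^{iθ₄}.
Eliminating the other unknown: ω₃ = r₂ω₂ sin(θ₄−θ₂) / [r₃ sin(θ₃−θ₄)].
Numerator sine = +0.99211; denominator sine = +0.98389.
Result = 0.1722·2.14·(+0.99211) / (0.4129·(+0.98389)) = +0.89995 rad/s; magnitude 0.89995 rad/s.

0.900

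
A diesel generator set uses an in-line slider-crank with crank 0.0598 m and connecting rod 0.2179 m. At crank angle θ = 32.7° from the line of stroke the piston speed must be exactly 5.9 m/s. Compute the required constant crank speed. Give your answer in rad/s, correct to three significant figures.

For an in-line slider-crank, |v_piston| = rω|sinθ|·[1 + r cosθ/√(L² − r² sin²θ)].
With r = 0.0598 m, L = 0.2179 m, θ = 32.7°: the bracketed kinematic factor |dx/dθ| = 0.039851 m.
ω = v/|dx/dθ| = 5.9/0.039851 = 148.05 rad/s.

148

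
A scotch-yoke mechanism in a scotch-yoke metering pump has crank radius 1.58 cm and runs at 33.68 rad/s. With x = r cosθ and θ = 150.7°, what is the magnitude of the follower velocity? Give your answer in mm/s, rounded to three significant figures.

ω = 33.68 rad/s
x = r cosθ ⇒ ẋ = −rω sinθ.
|v| = rω|sinθ| = 0.0158·33.68·|sin 150.7°| = 0.26042 m/s = 260.42 mm/s.

260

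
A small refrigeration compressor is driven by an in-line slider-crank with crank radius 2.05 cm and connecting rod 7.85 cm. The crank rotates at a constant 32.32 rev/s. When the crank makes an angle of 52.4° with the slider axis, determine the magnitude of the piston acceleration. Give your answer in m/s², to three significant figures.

ω = 2π·32.3 = 203.1 rad/s
x(θ) = r cosθ + √(L² − r² sin²θ); with ω constant, a = ω²·d²x/dθ².
d²x/dθ² = −r cosθ − r²(cos2θ)/√u − r⁴ sin²2θ/(4u^{3/2}),  u = L² − r² sin²θ = 0.00589845 m².
Substituting r = 0.0205 m, L = 0.0785 m, θ = 52.4°: d²x/dθ² = -0.011201 m.
a = ω²·d²x/dθ² = (203.1)²·(-0.011201) = -461.92 m/s²;  |a| = 461.92 m/s².

462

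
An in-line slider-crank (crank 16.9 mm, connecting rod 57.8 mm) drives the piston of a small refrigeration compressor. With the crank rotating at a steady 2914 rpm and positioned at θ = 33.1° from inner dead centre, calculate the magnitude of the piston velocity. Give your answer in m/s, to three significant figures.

ω = 2π·2914/60 = 305.2 rad/s
For an in-line slider-crank, x = r cosθ + √(L² − r² sin²θ), so v = −rω sinθ·[1 + r cosθ/√(L² − r² sin²θ)].
With r = 0.0169 m, L = 0.0578 m, θ = 33.1°: √(L² − r² sin²θ) = 0.057058 m.
v = −0.0169·305.2·0.54610·[1 + 0.0169·0.83772/0.057058] = -3.5151 m/s.
|v| = 3.5151 m/s.

3.52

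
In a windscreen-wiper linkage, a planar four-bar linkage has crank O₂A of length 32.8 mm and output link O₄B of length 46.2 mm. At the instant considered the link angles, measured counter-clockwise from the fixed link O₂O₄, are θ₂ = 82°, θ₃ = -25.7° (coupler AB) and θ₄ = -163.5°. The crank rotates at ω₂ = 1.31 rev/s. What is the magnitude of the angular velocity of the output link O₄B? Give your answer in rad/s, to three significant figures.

ω₂ = 8.231 rad/s (from 1.31 rev/s).
Differentiating the loop-closure r₂e^{iθ₂}+r₃e^{iθ₃}=r₁+r₄e^{iθ₄} gives r₂ω₂e^{iθ₂}+r₃ω₃e^{iθ₃}=r₄ω₄e^{iθ₄}.
Eliminating the other unknown: ω₄ = r₂ω₂ sin(θ₂−θ₃) / [r₄ sin(θ₄−θ₃)].
Numerator sine = +0.95266; denominator sine = -0.67172.
Result = 0.0328·8.231·(+0.95266) / (0.0462·(-0.67172)) = -8.2877 rad/s; magnitude 8.2877 rad/s.

8.29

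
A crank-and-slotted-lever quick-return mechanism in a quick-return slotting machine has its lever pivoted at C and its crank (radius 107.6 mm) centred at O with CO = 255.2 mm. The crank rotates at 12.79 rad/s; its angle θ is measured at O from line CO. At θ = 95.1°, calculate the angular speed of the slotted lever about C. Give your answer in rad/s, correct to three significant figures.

ω = 12.79 rad/s
Crank pin A relative to C: A = (d + r cosθ, r sinθ); lever angle φ = atan2(r sinθ, d + r cosθ).
Differentiating tanφ: φ̇ = rω(d cosθ + r)/(d² + r² + 2dr cosθ).
d² + r² + 2dr cosθ = |CA|² = 0.0718228 m²;  d cosθ + r = +0.084914 m.
|ω_lever| = |0.1076·12.79·+0.084914| / 0.0718228 = 1.627 rad/s.

1.63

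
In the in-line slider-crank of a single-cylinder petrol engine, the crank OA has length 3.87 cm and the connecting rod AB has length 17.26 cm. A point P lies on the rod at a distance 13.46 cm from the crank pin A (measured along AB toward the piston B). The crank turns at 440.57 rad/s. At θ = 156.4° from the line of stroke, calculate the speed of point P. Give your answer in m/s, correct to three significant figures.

6.68

ω = 440.6 rad/s.  Crank-pin speed |V_A| = rω = 17.05 m/s, perpendicular to OA.
Rod angle: sinφ = −(r/L) sinθ ⇒ φ = -5.150°; ω_rod = −rω cosθ/√(L²−r²sin²θ) = +90.889 rad/s.
V_P = V_A + ω_rod × AP, with AP = 0.1346 m along the rod.
Components: V_Px = −rω sinθ − a·ω_rod·sinφ = -5.7278 m/s;  V_Py = rω cosθ + a·ω_rod·cosφ = -3.4398 m/s.
|V_P| = √(V_Px² + V_Py²) = 6.6813 m/s.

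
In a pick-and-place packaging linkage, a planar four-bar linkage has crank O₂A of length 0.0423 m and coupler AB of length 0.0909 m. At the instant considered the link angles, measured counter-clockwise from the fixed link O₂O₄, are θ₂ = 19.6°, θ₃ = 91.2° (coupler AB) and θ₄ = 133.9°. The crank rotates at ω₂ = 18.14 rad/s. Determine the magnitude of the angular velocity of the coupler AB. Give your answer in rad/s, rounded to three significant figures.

ω₂ = 18.14 rad/s
Differentiating the loop-closure r₂e^{iθ₂}+r₃e^{iθ₃}=r₁+r₄e^{iθ₄} gives r₂ω₂e^{iθ₂}+r₃ω₃e^{iθ₃}=r₄ω₄e^{iθ₄}.
Eliminating the other unknown: ω₃ = r₂ω₂ sin(θ₄−θ₂) / [r₃ sin(θ₃−θ₄)].
Numerator sine = +0.91140; denominator sine = -0.67816.
Result = 0.0423·18.14·(+0.91140) / (0.0909·(-0.67816)) = -11.345 rad/s; magnitude 11.345 rad/s.

11.3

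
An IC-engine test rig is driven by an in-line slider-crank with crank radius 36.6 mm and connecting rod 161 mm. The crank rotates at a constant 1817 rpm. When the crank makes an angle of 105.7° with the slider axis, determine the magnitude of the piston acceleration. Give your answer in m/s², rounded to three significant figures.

ω = 2π·1817/60 = 190.3 rad/s
x(θ) = r cosθ + √(L² − r² sin²θ); with ω constant, a = ω²·d²x/dθ².
d²x/dθ² = −r cosθ − r²(cos2θ)/√u − r⁴ sin²2θ/(4u^{3/2}),  u = L² − r² sin²θ = 0.0246795 m².
Substituting r = 0.0366 m, L = 0.161 m, θ = 105.7°: d²x/dθ² = +0.017151 m.
a = ω²·d²x/dθ² = (190.3)²·(+0.017151) = +620.94 m/s²;  |a| = 620.94 m/s².

621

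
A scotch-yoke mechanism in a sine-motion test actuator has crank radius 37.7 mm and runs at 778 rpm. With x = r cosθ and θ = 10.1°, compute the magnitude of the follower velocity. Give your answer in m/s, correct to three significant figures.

0.539

ω = 81.47 rad/s (from 778 rpm).
x = r cosθ ⇒ ẋ = −rω sinθ.
|v| = rω|sinθ| = 0.0377·81.47·|sin 10.1°| = 0.53864 m/s.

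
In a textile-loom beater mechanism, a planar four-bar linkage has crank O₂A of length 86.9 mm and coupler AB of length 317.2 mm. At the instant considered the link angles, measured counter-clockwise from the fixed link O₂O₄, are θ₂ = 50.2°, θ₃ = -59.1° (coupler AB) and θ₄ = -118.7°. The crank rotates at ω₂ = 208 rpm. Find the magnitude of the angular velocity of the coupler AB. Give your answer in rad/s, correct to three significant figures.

1.33

ω₂ = 21.78 rad/s (from 208 rpm).
Differentiating the loop-closure r₂e^{iθ₂}+r₃e^{iθ₃}=r₁+r₄e^{iθ₄} gives r₂ω₂e^{iθ₂}+r₃ω₃e^{iθ₃}=r₄ω₄e^{iθ₄}.
Eliminating the other unknown: ω₃ = r₂ω₂ sin(θ₄−θ₂) / [r₃ sin(θ₃−θ₄)].
Numerator sine = -0.19252; denominator sine = +0.86251.
Result = 0.0869·21.78·(-0.19252) / (0.3172·(+0.86251)) = -1.332 rad/s; magnitude 1.332 rad/s.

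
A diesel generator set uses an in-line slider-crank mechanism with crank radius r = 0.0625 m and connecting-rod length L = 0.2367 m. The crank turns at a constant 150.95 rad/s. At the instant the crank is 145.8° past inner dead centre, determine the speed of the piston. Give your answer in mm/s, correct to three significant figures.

ω = 150.9 rad/s
For an in-line slider-crank, x = r cosθ + √(L² − r² sin²θ), so v = −rω sinθ·[1 + r cosθ/√(L² − r² sin²θ)].
With r = 0.0625 m, L = 0.2367 m, θ = 145.8°: √(L² − r² sin²θ) = 0.23408 m.
v = −0.0625·150.9·0.56208·[1 + 0.0625·-0.82708/0.23408] = -4.1318 m/s.
|v| = 4.1318 m/s = 4131.8 mm/s.

4130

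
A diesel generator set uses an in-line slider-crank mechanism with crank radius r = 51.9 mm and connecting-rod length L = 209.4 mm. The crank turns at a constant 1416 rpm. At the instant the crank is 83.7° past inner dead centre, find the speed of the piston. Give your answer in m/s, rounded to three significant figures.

7.86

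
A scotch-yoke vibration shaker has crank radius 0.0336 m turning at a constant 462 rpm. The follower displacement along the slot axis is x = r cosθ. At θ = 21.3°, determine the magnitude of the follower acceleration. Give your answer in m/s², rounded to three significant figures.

73.3

ω = 48.38 rad/s (from 462 rpm).
x = r cosθ ⇒ ẍ = −rω² cosθ (ω constant).
|a| = rω²|cosθ| = 0.0336·(48.38)²·|cos 21.3°| = 73.274 m/s².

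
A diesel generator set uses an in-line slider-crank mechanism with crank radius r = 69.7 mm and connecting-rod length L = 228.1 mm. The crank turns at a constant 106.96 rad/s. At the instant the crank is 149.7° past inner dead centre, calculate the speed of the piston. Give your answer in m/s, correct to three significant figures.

2.76

ω = 107 rad/s
For an in-line slider-crank, x = r cosθ + √(L² − r² sin²θ), so v = −rω sinθ·[1 + r cosθ/√(L² − r² sin²θ)].
With r = 0.0697 m, L = 0.2281 m, θ = 149.7°: √(L² − r² sin²θ) = 0.22537 m.
v = −0.0697·107·0.50453·[1 + 0.0697·-0.86340/0.22537] = -2.757 m/s.
|v| = 2.757 m/s.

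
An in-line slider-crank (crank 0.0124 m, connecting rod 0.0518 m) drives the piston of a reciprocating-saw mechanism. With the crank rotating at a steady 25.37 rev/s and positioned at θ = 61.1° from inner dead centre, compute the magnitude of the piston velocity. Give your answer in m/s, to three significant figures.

1.94

ω = 2π·25.4 = 159.4 rad/s
For an in-line slider-crank, x = r cosθ + √(L² − r² sin²θ), so v = −rω sinθ·[1 + r cosθ/√(L² − r² sin²θ)].
With r = 0.0124 m, L = 0.0518 m, θ = 61.1°: √(L² − r² sin²θ) = 0.05065 m.
v = −0.0124·159.4·0.87546·[1 + 0.0124·0.48328/0.05065] = -1.9352 m/s.
|v| = 1.9352 m/s.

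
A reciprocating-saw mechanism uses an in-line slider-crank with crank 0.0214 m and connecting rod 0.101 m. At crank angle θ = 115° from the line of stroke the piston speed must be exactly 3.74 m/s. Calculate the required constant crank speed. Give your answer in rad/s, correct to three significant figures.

For an in-line slider-crank, |v_piston| = rω|sinθ|·[1 + r cosθ/√(L² − r² sin²θ)].
With r = 0.0214 m, L = 0.101 m, θ = 115°: the bracketed kinematic factor |dx/dθ| = 0.017625 m.
ω = v/|dx/dθ| = 3.74/0.017625 = 212.19 rad/s.

212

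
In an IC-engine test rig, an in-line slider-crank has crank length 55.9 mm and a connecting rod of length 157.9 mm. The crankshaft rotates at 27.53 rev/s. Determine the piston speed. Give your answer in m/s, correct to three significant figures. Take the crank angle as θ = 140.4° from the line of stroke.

4.44

ω = 2π·27.5 = 173 rad/s
For an in-line slider-crank, x = r cosθ + √(L² − r² sin²θ), so v = −rω sinθ·[1 + r cosθ/√(L² − r² sin²θ)].
With r = 0.0559 m, L = 0.1579 m, θ = 140.4°: √(L² − r² sin²θ) = 0.15383 m.
v = −0.0559·173·0.63742·[1 + 0.0559·-0.77051/0.15383] = -4.4377 m/s.
|v| = 4.4377 m/s.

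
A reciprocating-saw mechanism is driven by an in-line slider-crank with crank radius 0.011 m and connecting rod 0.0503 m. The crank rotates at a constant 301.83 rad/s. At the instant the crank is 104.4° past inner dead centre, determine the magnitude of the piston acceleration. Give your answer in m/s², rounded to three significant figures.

445

ω = 301.8 rad/s
x(θ) = r cosθ + √(L² − r² sin²θ); with ω constant, a = ω²·d²x/dθ².
d²x/dθ² = −r cosθ − r²(cos2θ)/√u − r⁴ sin²2θ/(4u^{3/2}),  u = L² − r² sin²θ = 0.00241657 m².
Substituting r = 0.011 m, L = 0.0503 m, θ = 104.4°: d²x/dθ² = +0.0048854 m.
a = ω²·d²x/dθ² = (301.8)²·(+0.0048854) = +445.07 m/s²;  |a| = 445.07 m/s².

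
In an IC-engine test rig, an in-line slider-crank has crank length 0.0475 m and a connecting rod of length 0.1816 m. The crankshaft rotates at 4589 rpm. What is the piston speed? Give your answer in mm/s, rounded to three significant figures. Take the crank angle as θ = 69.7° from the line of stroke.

23400

ω = 2π·4589/60 = 480.6 rad/s
For an in-line slider-crank, x = r cosθ + √(L² − r² sin²θ), so v = −rω sinθ·[1 + r cosθ/√(L² − r² sin²θ)].
With r = 0.0475 m, L = 0.1816 m, θ = 69.7°: √(L² − r² sin²θ) = 0.17605 m.
v = −0.0475·480.6·0.93789·[1 + 0.0475·0.34694/0.17605] = -23.413 m/s.
|v| = 23.413 m/s = 23413 mm/s.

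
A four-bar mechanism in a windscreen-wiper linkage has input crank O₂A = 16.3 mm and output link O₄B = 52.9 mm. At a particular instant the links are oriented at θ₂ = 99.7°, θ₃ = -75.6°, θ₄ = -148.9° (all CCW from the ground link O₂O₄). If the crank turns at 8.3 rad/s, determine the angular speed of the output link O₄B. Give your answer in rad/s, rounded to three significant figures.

0.219

ω₂ = 8.3 rad/s
Differentiating the loop-closure r₂e^{iθ₂}+r₃e^{iθ₃}=r₁+r₄e^{iθ₄} gives r₂ω₂e^{iθ₂}+r₃ω₃e^{iθ₃}=r₄ω₄e^{iθ₄}.
Eliminating the other unknown: ω₄ = r₂ω₂ sin(θ₂−θ₃) / [r₄ sin(θ₄−θ₃)].
Numerator sine = +0.08194; denominator sine = -0.95782.
Result = 0.0163·8.3·(+0.08194) / (0.0529·(-0.95782)) = -0.21878 rad/s; magnitude 0.21878 rad/s.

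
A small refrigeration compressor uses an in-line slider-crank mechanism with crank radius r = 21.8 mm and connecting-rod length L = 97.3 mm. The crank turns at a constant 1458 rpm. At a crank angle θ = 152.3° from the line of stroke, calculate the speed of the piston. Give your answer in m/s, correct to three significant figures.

ω = 2π·1458/60 = 152.7 rad/s
For an in-line slider-crank, x = r cosθ + √(L² − r² sin²θ), so v = −rω sinθ·[1 + r cosθ/√(L² − r² sin²θ)].
With r = 0.0218 m, L = 0.0973 m, θ = 152.3°: √(L² − r² sin²θ) = 0.096771 m.
v = −0.0218·152.7·0.46484·[1 + 0.0218·-0.88539/0.096771] = -1.2386 m/s.
|v| = 1.2386 m/s.

1.24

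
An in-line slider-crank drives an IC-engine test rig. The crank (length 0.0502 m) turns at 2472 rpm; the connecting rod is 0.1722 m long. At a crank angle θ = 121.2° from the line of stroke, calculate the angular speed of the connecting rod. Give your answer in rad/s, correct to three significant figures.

40.4

ω = 258.9 rad/s (converted from 2472 rpm).
The rod makes angle φ with the slider axis where L sinφ = r sinθ; differentiating, L cosφ·φ̇ = r ω cosθ.
L cosφ = √(L² − r² sin²θ) = 0.16676 m.
|ω_rod| = r ω |cosθ| / √(L² − r² sin²θ) = 0.0502·258.9·0.51803/0.16676 = 40.368 rad/s.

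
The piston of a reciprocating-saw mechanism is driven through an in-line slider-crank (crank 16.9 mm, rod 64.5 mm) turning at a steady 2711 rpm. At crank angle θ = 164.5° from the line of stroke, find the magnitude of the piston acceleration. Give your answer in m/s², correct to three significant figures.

1000

ω = 2π·2711/60 = 283.9 rad/s
x(θ) = r cosθ + √(L² − r² sin²θ); with ω constant, a = ω²·d²x/dθ².
d²x/dθ² = −r cosθ − r²(cos2θ)/√u − r⁴ sin²2θ/(4u^{3/2}),  u = L² − r² sin²θ = 0.00413985 m².
Substituting r = 0.0169 m, L = 0.0645 m, θ = 164.5°: d²x/dθ² = +0.01246 m.
a = ω²·d²x/dθ² = (283.9)²·(+0.01246) = +1004.2 m/s²;  |a| = 1004.2 m/s².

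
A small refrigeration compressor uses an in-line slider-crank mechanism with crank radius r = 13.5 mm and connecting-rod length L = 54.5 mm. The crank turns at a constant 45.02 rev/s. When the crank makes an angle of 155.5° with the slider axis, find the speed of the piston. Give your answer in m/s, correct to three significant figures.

ω = 2π·45 = 282.9 rad/s
For an in-line slider-crank, x = r cosθ + √(L² − r² sin²θ), so v = −rω sinθ·[1 + r cosθ/√(L² − r² sin²θ)].
With r = 0.0135 m, L = 0.0545 m, θ = 155.5°: √(L² − r² sin²θ) = 0.054212 m.
v = −0.0135·282.9·0.41469·[1 + 0.0135·-0.90996/0.054212] = -1.2248 m/s.
|v| = 1.2248 m/s.

1.22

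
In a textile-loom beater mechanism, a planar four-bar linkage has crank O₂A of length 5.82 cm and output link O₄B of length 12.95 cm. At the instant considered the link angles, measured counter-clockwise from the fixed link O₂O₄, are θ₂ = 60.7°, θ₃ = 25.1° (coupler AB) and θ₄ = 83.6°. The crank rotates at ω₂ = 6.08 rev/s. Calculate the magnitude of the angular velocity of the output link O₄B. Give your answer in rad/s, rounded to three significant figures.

ω₂ = 38.2 rad/s (from 6.08 rev/s).
Differentiating the loop-closure r₂e^{iθ₂}+r₃e^{iθ₃}=r₁+r₄e^{iθ₄} gives r₂ω₂e^{iθ₂}+r₃ω₃e^{iθ₃}=r₄ω₄e^{iθ₄}.
Eliminating the other unknown: ω₄ = r₂ω₂ sin(θ₂−θ₃) / [r₄ sin(θ₄−θ₃)].
Numerator sine = +0.58212; denominator sine = +0.85264.
Result = 0.0582·38.2·(+0.58212) / (0.1295·(+0.85264)) = +11.722 rad/s; magnitude 11.722 rad/s.

11.7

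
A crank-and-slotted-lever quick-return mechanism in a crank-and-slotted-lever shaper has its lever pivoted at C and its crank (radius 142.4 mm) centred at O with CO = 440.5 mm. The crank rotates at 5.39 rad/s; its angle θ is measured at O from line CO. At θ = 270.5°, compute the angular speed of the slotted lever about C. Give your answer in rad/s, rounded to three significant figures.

0.521

ω = 5.39 rad/s
Crank pin A relative to C: A = (d + r cosθ, r sinθ); lever angle φ = atan2(r sinθ, d + r cosθ).
Differentiating tanφ: φ̇ = rω(d cosθ + r)/(d² + r² + 2dr cosθ).
d² + r² + 2dr cosθ = |CA|² = 0.215413 m²;  d cosθ + r = +0.14624 m.
|ω_lever| = |0.1424·5.39·+0.14624| / 0.215413 = 0.52108 rad/s.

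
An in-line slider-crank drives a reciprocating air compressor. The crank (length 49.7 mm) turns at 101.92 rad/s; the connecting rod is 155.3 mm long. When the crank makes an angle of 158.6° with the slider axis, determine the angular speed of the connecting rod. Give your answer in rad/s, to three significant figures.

30.6

ω = 101.9 rad/s
The rod makes angle φ with the slider axis where L sinφ = r sinθ; differentiating, L cosφ·φ̇ = r ω cosθ.
L cosφ = √(L² − r² sin²θ) = 0.15424 m.
|ω_rod| = r ω |cosθ| / √(L² − r² sin²θ) = 0.0497·101.9·0.93106/0.15424 = 30.577 rad/s.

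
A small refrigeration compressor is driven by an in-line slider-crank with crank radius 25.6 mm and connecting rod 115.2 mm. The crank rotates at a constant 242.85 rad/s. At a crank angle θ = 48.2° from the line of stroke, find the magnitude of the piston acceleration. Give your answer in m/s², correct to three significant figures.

ω = 242.8 rad/s
x(θ) = r cosθ + √(L² − r² sin²θ); with ω constant, a = ω²·d²x/dθ².
d²x/dθ² = −r cosθ − r²(cos2θ)/√u − r⁴ sin²2θ/(4u^{3/2}),  u = L² − r² sin²θ = 0.0129068 m².
Substituting r = 0.0256 m, L = 0.1152 m, θ = 48.2°: d²x/dθ² = -0.016493 m.
a = ω²·d²x/dθ² = (242.8)²·(-0.016493) = -972.67 m/s²;  |a| = 972.67 m/s².

973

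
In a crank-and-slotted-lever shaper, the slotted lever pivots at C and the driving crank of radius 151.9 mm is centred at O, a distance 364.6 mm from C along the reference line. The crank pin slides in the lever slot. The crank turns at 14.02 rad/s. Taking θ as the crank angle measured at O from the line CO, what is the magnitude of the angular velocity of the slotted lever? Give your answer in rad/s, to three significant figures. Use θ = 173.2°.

9.72

ω = 14.02 rad/s
Crank pin A relative to C: A = (d + r cosθ, r sinθ); lever angle φ = atan2(r sinθ, d + r cosθ).
Differentiating tanφ: φ̇ = rω(d cosθ + r)/(d² + r² + 2dr cosθ).
d² + r² + 2dr cosθ = |CA|² = 0.0460205 m²;  d cosθ + r = -0.21014 m.
|ω_lever| = |0.1519·14.02·-0.21014| / 0.0460205 = 9.7242 rad/s.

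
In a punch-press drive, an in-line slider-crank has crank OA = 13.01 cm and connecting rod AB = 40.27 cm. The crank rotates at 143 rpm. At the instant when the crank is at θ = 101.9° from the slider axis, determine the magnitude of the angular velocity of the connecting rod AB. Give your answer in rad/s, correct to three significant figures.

ω = 14.97 rad/s (converted from 143 rpm).
The rod makes angle φ with the slider axis where L sinφ = r sinθ; differentiating, L cosφ·φ̇ = r ω cosθ.
L cosφ = √(L² − r² sin²θ) = 0.38205 m.
|ω_rod| = r ω |cosθ| / √(L² − r² sin²θ) = 0.1301·14.97·0.20620/0.38205 = 1.0515 rad/s.

1.05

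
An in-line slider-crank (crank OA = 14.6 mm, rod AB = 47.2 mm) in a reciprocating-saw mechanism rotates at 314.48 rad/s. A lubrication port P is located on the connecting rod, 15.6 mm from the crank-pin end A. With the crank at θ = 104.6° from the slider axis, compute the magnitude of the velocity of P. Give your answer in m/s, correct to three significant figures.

ω = 314.5 rad/s.  Crank-pin speed |V_A| = rω = 4.5914 m/s, perpendicular to OA.
Rod angle: sinφ = −(r/L) sinθ ⇒ φ = -17.418°; ω_rod = −rω cosθ/√(L²−r²sin²θ) = +25.699 rad/s.
V_P = V_A + ω_rod × AP, with AP = 0.0156 m along the rod.
Components: V_Px = −rω sinθ − a·ω_rod·sinφ = -4.3231 m/s;  V_Py = rω cosθ + a·ω_rod·cosφ = -0.77484 m/s.
|V_P| = √(V_Px² + V_Py²) = 4.392 m/s.

4.39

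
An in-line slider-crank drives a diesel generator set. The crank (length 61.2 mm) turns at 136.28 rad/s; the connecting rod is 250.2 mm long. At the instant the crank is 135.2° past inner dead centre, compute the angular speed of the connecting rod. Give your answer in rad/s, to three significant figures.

24.0

ω = 136.3 rad/s
The rod makes angle φ with the slider axis where L sinφ = r sinθ; differentiating, L cosφ·φ̇ = r ω cosθ.
L cosφ = √(L² − r² sin²θ) = 0.24646 m.
|ω_rod| = r ω |cosθ| / √(L² − r² sin²θ) = 0.0612·136.3·0.70957/0.24646 = 24.013 rad/s.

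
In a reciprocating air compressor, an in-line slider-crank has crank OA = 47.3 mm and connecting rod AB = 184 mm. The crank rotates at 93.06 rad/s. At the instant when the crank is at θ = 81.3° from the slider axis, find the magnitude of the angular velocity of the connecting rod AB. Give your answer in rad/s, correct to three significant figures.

ω = 93.06 rad/s
The rod makes angle φ with the slider axis where L sinφ = r sinθ; differentiating, L cosφ·φ̇ = r ω cosθ.
L cosφ = √(L² − r² sin²θ) = 0.17796 m.
|ω_rod| = r ω |cosθ| / √(L² − r² sin²θ) = 0.0473·93.06·0.15126/0.17796 = 3.7413 rad/s.

3.74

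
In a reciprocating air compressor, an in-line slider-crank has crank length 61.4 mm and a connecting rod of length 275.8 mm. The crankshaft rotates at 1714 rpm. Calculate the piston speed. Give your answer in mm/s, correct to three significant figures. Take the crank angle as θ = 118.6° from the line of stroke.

ω = 2π·1714/60 = 179.5 rad/s
For an in-line slider-crank, x = r cosθ + √(L² − r² sin²θ), so v = −rω sinθ·[1 + r cosθ/√(L² − r² sin²θ)].
With r = 0.0614 m, L = 0.2758 m, θ = 118.6°: √(L² − r² sin²θ) = 0.27048 m.
v = −0.0614·179.5·0.87798·[1 + 0.0614·-0.47869/0.27048] = -8.6245 m/s.
|v| = 8.6245 m/s = 8624.5 mm/s.

8620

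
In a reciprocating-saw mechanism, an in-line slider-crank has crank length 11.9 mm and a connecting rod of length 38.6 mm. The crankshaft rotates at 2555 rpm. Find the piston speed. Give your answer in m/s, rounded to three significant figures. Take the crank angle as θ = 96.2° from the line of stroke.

ω = 2π·2555/60 = 267.6 rad/s
For an in-line slider-crank, x = r cosθ + √(L² − r² sin²θ), so v = −rω sinθ·[1 + r cosθ/√(L² − r² sin²θ)].
With r = 0.0119 m, L = 0.0386 m, θ = 96.2°: √(L² − r² sin²θ) = 0.036742 m.
v = −0.0119·267.6·0.99415·[1 + 0.0119·-0.10800/0.036742] = -3.0546 m/s.
|v| = 3.0546 m/s.

3.05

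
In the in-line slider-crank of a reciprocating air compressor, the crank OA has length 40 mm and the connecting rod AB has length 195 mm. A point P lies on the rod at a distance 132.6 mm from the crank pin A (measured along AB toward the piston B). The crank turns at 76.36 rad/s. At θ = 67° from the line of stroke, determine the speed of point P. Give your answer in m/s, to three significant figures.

2.99

ω = 76.36 rad/s.  Crank-pin speed |V_A| = rω = 3.0544 m/s, perpendicular to OA.
Rod angle: sinφ = −(r/L) sinθ ⇒ φ = -10.884°; ω_rod = −rω cosθ/√(L²−r²sin²θ) = -6.2324 rad/s.
V_P = V_A + ω_rod × AP, with AP = 0.1326 m along the rod.
Components: V_Px = −rω sinθ − a·ω_rod·sinφ = -2.9676 m/s;  V_Py = rω cosθ + a·ω_rod·cosφ = +0.3819 m/s.
|V_P| = √(V_Px² + V_Py²) = 2.9921 m/s.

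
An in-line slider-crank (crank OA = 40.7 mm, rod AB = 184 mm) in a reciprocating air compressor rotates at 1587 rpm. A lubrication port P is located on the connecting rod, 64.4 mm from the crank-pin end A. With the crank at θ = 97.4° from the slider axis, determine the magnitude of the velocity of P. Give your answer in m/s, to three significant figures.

6.66

ω = 166.2 rad/s.  Crank-pin speed |V_A| = rω = 6.7639 m/s, perpendicular to OA.
Rod angle: sinφ = −(r/L) sinθ ⇒ φ = -12.671°; ω_rod = −rω cosθ/√(L²−r²sin²θ) = +4.8528 rad/s.
V_P = V_A + ω_rod × AP, with AP = 0.0644 m along the rod.
Components: V_Px = −rω sinθ − a·ω_rod·sinφ = -6.6391 m/s;  V_Py = rω cosθ + a·ω_rod·cosφ = -0.56626 m/s.
|V_P| = √(V_Px² + V_Py²) = 6.6632 m/s.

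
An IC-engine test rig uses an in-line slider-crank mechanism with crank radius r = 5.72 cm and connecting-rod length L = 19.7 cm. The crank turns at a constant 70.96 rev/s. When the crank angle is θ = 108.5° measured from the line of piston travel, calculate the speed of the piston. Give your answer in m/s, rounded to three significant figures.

21.9

ω = 2π·71 = 445.9 rad/s
For an in-line slider-crank, x = r cosθ + √(L² − r² sin²θ), so v = −rω sinθ·[1 + r cosθ/√(L² − r² sin²θ)].
With r = 0.0572 m, L = 0.197 m, θ = 108.5°: √(L² − r² sin²θ) = 0.18938 m.
v = −0.0572·445.9·0.94832·[1 + 0.0572·-0.31730/0.18938] = -21.867 m/s.
|v| = 21.867 m/s.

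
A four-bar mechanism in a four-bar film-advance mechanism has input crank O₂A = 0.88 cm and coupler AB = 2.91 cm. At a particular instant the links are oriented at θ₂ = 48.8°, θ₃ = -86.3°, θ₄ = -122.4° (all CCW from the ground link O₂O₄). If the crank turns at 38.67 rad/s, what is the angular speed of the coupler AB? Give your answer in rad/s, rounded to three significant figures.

ω₂ = 38.67 rad/s
Differentiating the loop-closure r₂e^{iθ₂}+r₃e^{iθ₃}=r₁+r₄e^{iθ₄} gives r₂ω₂e^{iθ₂}+r₃ω₃e^{iθ₃}=r₄ω₄e^{iθ₄}.
Eliminating the other unknown: ω₃ = r₂ω₂ sin(θ₄−θ₂) / [r₃ sin(θ₃−θ₄)].
Numerator sine = -0.15299; denominator sine = +0.58920.
Result = 0.0088·38.67·(-0.15299) / (0.0291·(+0.58920)) = -3.0364 rad/s; magnitude 3.0364 rad/s.

3.04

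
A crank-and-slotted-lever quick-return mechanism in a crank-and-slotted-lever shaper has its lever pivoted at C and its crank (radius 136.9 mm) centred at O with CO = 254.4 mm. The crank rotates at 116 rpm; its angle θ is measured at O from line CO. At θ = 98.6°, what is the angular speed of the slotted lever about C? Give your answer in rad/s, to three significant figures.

ω = 12.15 rad/s (from 116 rpm).
Crank pin A relative to C: A = (d + r cosθ, r sinθ); lever angle φ = atan2(r sinθ, d + r cosθ).
Differentiating tanφ: φ̇ = rω(d cosθ + r)/(d² + r² + 2dr cosθ).
d² + r² + 2dr cosθ = |CA|² = 0.0730451 m²;  d cosθ + r = +0.098858 m.
|ω_lever| = |0.1369·12.15·+0.098858| / 0.0730451 = 2.2507 rad/s.

2.25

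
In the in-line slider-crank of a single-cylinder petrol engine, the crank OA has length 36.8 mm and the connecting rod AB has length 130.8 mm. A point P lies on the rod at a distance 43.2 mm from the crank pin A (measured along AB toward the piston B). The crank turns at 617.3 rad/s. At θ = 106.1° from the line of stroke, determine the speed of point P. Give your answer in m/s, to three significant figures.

ω = 617.3 rad/s.  Crank-pin speed |V_A| = rω = 22.717 m/s, perpendicular to OA.
Rod angle: sinφ = −(r/L) sinθ ⇒ φ = -15.683°; ω_rod = −rω cosθ/√(L²−r²sin²θ) = +50.025 rad/s.
V_P = V_A + ω_rod × AP, with AP = 0.0432 m along the rod.
Components: V_Px = −rω sinθ − a·ω_rod·sinφ = -21.242 m/s;  V_Py = rω cosθ + a·ω_rod·cosφ = -4.219 m/s.
|V_P| = √(V_Px² + V_Py²) = 21.656 m/s.

21.7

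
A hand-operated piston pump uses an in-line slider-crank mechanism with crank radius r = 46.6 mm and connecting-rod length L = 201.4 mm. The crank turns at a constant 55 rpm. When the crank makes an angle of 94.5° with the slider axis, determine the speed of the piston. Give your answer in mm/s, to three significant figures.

263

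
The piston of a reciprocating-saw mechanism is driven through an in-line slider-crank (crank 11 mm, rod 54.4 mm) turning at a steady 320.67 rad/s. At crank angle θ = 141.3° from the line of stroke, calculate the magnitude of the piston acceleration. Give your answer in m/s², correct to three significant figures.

ω = 320.7 rad/s
x(θ) = r cosθ + √(L² − r² sin²θ); with ω constant, a = ω²·d²x/dθ².
d²x/dθ² = −r cosθ − r²(cos2θ)/√u − r⁴ sin²2θ/(4u^{3/2}),  u = L² − r² sin²θ = 0.00291206 m².
Substituting r = 0.011 m, L = 0.0544 m, θ = 141.3°: d²x/dθ² = +0.0080734 m.
a = ω²·d²x/dθ² = (320.7)²·(+0.0080734) = +830.18 m/s²;  |a| = 830.18 m/s².

830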